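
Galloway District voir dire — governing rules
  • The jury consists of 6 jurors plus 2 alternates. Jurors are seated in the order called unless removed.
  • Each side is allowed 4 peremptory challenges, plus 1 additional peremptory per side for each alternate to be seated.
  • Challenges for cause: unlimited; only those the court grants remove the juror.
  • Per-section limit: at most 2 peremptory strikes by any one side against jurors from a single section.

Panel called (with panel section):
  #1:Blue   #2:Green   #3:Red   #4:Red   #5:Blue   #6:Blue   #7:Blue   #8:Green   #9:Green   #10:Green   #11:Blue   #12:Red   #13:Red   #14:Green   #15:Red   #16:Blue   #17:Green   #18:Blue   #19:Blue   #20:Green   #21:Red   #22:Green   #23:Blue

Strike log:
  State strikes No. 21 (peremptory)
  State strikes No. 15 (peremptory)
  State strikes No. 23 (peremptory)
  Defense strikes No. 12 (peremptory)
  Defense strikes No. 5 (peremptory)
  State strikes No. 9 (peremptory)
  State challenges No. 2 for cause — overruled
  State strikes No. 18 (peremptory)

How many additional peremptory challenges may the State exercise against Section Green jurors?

State peremptories so far: #21, #15, #23, #9, #18 — 5 of 6 used, 1 left overall.
Against Section Green: #9 — 1 used; per-section cap 2 leaves 1.
Binding limit: min(1, 1) = 1.

1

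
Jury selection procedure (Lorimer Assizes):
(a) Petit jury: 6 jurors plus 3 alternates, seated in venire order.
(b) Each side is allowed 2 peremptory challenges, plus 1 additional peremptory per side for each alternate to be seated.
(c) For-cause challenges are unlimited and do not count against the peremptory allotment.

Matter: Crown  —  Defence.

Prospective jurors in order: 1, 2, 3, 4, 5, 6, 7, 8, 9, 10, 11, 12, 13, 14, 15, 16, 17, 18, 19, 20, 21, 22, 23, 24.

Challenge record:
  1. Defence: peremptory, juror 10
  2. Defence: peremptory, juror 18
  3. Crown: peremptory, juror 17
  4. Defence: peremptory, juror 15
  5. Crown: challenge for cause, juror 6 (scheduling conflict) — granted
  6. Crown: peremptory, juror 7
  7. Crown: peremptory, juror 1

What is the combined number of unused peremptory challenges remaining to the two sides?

Crown allotment: 2 base + 1 × 3 alternates = 5. Defence allotment: 2 base + 1 × 3 alternates = 5.
Crown peremptories used: #17, #7, #1 — 3 (the for-cause on #6 doesn't count).
Defence peremptories used: #10, #18, #15 — 3.
Remaining: (5 − 3) + (5 − 3) = 4.

4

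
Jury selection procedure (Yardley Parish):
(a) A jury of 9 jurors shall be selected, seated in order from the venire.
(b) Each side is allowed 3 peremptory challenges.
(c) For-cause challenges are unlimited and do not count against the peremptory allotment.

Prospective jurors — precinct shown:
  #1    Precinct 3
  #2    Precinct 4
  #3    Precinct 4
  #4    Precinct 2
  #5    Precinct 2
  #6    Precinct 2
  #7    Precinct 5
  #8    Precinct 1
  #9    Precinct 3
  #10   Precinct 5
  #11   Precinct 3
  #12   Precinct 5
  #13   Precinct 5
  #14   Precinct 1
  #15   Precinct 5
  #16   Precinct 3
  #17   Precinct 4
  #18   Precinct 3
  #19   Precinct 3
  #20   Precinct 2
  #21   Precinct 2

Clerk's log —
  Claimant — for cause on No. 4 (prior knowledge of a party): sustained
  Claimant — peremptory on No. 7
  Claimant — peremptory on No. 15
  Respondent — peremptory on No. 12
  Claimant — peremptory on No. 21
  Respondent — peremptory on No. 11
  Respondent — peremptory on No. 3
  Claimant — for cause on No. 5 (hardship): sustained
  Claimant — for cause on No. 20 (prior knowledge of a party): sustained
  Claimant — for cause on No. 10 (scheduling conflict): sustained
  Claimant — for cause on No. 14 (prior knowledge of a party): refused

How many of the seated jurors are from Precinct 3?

Removed: #3, #4, #5, #7, #10, #11, #12, #15, #20, #21.
Seated jurors 1–9: #1, #2, #6, #8, #9, #13, #14, #16, #17.
Of those, in Precinct 3: #1, #9, #16 → 3.

3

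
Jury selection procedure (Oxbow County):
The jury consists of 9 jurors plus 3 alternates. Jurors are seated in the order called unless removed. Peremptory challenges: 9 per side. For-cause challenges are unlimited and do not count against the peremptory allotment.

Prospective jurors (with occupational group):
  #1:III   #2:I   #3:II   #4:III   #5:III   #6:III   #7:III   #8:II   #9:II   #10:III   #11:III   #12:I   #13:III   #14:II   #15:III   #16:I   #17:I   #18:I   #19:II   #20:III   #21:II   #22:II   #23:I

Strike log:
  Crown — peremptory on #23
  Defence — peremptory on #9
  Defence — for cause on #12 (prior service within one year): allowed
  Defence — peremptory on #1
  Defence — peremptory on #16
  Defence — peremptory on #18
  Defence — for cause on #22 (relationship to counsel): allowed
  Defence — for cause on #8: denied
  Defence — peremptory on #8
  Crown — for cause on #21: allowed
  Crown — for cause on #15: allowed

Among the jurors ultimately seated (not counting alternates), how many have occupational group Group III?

Removed: #1, #8, #9, #12, #15, #16, #18, #21, #22, #23.
Seated jurors 1–9: #2, #3, #4, #5, #6, #7, #10, #11, #13 (alternates #14, #17, #19 not counted).
Of those, in Group III: #4, #5, #6, #7, #10, #11, #13 → 7.

7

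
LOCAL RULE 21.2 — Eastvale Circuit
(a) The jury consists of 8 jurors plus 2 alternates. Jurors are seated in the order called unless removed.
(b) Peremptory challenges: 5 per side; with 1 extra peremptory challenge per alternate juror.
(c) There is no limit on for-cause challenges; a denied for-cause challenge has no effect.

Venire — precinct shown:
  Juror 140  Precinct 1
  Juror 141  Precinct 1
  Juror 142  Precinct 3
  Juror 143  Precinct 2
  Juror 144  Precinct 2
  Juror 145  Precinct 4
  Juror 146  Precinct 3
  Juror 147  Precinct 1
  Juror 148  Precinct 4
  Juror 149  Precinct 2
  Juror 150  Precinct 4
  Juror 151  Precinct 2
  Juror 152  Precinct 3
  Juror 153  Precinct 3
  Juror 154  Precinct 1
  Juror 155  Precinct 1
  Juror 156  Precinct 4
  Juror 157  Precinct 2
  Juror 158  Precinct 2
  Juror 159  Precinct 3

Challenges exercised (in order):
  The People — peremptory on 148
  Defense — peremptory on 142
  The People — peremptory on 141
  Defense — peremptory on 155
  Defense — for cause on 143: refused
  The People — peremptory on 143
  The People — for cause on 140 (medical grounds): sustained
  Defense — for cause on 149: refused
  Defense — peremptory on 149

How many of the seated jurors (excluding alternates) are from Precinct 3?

Removed: #140, #141, #142, #143, #148, #149, #155.
Seated jurors 1–8: #144, #145, #146, #147, #150, #151, #152, #153 (alternates #154, #156 not counted).
Of those, in Precinct 3: #146, #152, #153 → 3.

3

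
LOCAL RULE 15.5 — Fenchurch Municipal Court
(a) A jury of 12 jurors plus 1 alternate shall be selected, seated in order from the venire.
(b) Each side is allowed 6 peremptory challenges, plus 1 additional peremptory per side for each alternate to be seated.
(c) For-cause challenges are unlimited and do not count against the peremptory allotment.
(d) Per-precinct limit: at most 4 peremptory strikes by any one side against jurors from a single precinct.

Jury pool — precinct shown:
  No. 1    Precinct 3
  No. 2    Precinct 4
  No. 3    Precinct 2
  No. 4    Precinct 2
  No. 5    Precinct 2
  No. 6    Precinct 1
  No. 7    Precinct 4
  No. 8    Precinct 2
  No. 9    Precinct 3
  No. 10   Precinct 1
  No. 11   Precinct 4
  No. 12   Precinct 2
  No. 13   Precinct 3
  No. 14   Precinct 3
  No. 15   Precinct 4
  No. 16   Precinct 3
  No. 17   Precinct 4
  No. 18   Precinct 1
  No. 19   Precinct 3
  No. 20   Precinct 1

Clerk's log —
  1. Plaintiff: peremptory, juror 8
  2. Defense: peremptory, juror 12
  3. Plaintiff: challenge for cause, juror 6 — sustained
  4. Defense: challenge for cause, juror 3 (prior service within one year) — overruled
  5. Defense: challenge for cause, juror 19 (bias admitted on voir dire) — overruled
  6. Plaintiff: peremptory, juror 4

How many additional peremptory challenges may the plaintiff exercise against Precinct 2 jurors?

2

Plaintiff peremptories so far: #8, #4 — 2 of 7 used, 5 left overall.
Against Precinct 2: #8, #4 — 2 used; per-precinct cap 4 leaves 2.
Binding limit: min(5, 2) = 2.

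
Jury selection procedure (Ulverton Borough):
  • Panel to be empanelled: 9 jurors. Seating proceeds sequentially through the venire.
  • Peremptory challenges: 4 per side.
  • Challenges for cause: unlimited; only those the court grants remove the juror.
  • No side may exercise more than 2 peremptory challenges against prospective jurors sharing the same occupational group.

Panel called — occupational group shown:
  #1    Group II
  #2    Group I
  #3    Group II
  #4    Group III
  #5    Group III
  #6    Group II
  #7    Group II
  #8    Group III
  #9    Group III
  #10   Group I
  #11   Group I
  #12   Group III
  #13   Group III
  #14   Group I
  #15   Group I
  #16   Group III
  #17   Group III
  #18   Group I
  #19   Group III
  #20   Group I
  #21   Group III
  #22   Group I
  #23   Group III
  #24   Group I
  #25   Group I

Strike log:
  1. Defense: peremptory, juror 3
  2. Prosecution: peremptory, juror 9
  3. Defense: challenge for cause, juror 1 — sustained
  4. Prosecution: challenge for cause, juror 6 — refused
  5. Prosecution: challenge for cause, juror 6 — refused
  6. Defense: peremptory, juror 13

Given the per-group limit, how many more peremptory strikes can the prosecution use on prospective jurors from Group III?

1

Prosecution peremptories so far: #9 — 1 of 4 used, 3 left overall.
Against Group III: #9 — 1 used; per-group cap 2 leaves 1.
Binding limit: min(3, 1) = 1.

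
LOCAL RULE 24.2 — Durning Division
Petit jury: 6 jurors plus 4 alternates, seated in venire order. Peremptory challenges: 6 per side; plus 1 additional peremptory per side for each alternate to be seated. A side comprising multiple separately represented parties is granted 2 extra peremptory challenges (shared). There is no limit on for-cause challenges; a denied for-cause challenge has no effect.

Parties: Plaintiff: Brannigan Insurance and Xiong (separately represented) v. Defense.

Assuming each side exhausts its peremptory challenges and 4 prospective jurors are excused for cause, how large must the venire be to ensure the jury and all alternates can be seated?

Seats to fill: 6 + 4 alternates = 10.
Peremptories — Plaintiff: 6 + 1×4 + 2 = 12; Defense: 6 + 1×4 = 10; total 22.
For-cause removals: 4.
Minimum venire: 10 + 22 + 4 = 36.

36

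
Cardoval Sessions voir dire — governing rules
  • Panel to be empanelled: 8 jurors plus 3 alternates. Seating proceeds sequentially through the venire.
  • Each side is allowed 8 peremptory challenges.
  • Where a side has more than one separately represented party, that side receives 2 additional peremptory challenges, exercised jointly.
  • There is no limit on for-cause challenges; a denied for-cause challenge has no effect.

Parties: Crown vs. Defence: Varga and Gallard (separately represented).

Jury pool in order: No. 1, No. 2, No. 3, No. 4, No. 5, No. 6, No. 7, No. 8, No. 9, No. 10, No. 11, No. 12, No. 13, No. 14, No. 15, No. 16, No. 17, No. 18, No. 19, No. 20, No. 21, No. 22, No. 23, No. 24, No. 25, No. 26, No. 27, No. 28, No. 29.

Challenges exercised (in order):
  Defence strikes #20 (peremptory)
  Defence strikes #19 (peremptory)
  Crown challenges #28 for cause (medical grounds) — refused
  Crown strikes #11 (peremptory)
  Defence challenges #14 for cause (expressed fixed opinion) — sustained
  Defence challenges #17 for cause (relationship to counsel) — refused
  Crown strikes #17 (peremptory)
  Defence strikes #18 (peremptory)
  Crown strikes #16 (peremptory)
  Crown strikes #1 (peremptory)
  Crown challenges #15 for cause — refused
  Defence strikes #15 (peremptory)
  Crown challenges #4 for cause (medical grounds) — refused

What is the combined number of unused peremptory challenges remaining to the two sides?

Crown allotment: 8. Defence allotment: 8 base + 2 multi-party = 10.
Crown peremptories used: #11, #17, #16, #1 — 4 (for-cause on #28, #15, #4 don't count).
Defence peremptories used: #20, #19, #18, #15 — 4 (for-cause on #14, #17 don't count).
Remaining: (8 − 4) + (10 − 4) = 10.

10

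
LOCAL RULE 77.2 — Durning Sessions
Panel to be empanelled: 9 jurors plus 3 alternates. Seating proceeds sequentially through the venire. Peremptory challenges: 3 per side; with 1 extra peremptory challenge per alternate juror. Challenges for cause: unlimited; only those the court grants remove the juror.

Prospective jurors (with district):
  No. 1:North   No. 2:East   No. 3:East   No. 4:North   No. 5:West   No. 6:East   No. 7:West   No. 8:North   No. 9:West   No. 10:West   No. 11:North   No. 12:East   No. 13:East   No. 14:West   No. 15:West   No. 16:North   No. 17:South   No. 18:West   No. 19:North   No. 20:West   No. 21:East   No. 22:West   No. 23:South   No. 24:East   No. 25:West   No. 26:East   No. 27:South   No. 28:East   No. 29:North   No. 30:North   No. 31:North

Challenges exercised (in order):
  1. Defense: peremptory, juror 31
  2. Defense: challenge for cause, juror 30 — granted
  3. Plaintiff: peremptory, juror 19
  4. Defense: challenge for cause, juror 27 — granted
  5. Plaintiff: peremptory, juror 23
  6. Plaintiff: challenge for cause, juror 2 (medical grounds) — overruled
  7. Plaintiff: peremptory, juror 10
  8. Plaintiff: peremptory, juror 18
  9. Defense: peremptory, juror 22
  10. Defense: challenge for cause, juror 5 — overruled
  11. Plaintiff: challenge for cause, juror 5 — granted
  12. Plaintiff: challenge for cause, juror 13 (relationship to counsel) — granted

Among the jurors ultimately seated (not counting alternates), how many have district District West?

Removed: #5, #10, #13, #18, #19, #22, #23, #27, #30, #31.
Seated jurors 1–9: #1, #2, #3, #4, #6, #7, #8, #9, #11 (alternates #12, #14, #15 not counted).
Of those, in District West: #7, #9 → 2.

2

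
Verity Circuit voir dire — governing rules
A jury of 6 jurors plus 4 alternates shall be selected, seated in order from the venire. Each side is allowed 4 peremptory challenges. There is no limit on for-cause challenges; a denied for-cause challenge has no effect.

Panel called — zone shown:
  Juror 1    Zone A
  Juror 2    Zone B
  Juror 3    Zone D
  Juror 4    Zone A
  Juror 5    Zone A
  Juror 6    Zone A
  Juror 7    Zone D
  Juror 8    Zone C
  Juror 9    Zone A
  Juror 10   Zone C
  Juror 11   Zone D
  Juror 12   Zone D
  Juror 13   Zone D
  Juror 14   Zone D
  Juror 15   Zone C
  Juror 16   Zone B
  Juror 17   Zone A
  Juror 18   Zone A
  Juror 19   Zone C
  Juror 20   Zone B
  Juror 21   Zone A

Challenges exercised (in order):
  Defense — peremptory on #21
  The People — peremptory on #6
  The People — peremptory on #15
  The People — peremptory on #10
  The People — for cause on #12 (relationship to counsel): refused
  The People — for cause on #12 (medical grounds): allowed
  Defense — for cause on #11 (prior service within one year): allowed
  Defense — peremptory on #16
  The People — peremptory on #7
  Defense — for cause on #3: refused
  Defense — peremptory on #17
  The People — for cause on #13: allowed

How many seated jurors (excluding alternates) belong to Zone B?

Removed: #6, #7, #10, #11, #12, #13, #15, #16, #17, #21.
Seated jurors 1–6: #1, #2, #3, #4, #5, #8 (alternates #9, #14, #18, #19 not counted).
Of those, in Zone B: #2 → 1.

1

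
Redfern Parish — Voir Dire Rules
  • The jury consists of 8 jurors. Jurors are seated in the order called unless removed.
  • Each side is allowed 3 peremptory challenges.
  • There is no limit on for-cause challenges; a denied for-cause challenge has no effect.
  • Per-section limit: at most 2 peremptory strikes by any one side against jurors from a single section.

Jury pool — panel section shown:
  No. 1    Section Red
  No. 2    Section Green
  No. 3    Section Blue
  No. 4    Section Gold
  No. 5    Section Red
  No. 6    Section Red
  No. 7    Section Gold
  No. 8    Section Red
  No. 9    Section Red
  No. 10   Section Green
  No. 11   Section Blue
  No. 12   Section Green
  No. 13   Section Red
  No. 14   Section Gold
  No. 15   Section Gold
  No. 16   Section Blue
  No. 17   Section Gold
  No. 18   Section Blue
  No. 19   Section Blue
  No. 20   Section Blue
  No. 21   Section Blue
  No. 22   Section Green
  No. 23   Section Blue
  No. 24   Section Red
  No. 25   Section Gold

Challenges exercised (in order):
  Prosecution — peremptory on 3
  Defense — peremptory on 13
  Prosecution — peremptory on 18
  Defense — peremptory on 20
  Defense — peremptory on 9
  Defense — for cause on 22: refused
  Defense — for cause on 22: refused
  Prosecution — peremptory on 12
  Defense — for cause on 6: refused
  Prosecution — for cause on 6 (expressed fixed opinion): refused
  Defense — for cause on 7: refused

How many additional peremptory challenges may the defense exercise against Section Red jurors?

0

Defense peremptories so far: #13, #20, #9 — 3 of 3 used, 0 left overall.
Against Section Red: #13, #9 — 2 used; per-section cap 2 leaves 0.
Binding limit: min(0, 0) = 0.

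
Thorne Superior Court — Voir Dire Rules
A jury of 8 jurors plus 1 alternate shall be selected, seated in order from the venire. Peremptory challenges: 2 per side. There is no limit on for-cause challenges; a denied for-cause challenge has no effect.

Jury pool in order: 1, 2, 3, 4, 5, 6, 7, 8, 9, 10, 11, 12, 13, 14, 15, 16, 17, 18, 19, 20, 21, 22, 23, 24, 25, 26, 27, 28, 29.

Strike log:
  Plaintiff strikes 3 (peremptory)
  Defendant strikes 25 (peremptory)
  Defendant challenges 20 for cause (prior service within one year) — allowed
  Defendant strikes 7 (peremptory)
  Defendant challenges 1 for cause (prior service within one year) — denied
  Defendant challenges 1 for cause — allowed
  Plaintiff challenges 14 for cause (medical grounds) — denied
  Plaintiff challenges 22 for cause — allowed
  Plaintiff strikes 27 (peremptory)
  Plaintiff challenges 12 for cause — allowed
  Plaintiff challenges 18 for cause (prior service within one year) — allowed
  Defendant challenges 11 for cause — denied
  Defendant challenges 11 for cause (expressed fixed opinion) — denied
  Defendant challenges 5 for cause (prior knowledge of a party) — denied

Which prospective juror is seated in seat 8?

Removed: #1, #3, #7, #12, #18, #20, #22, #25, #27. (#5, #11, #14 stay — for-cause denied.)
Seating in order: seats 1–8 → #2, #4, #5, #6, #8, #9, #10, #11; alternates → #13.
So seat 8 is #11.

11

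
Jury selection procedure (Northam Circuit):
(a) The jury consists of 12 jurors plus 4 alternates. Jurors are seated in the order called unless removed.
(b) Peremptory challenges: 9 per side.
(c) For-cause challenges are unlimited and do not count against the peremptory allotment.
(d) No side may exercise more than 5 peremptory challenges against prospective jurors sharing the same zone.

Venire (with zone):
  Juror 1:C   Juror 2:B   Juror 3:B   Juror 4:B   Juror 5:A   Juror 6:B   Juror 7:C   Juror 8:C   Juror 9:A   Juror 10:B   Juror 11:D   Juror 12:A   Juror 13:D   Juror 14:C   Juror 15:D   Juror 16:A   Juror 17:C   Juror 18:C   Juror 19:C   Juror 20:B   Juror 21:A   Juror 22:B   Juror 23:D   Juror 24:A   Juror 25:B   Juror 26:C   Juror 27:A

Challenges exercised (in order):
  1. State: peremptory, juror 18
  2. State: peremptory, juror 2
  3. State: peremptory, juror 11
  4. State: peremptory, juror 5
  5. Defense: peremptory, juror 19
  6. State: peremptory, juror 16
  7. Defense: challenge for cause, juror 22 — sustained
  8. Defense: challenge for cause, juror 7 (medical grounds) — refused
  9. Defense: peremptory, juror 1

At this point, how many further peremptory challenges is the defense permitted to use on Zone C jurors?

3

Defense peremptories so far: #19, #1 — 2 of 9 used, 7 left overall.
Against Zone C: #19, #1 — 2 used; per-zone cap 5 leaves 3.
Binding limit: min(7, 3) = 3.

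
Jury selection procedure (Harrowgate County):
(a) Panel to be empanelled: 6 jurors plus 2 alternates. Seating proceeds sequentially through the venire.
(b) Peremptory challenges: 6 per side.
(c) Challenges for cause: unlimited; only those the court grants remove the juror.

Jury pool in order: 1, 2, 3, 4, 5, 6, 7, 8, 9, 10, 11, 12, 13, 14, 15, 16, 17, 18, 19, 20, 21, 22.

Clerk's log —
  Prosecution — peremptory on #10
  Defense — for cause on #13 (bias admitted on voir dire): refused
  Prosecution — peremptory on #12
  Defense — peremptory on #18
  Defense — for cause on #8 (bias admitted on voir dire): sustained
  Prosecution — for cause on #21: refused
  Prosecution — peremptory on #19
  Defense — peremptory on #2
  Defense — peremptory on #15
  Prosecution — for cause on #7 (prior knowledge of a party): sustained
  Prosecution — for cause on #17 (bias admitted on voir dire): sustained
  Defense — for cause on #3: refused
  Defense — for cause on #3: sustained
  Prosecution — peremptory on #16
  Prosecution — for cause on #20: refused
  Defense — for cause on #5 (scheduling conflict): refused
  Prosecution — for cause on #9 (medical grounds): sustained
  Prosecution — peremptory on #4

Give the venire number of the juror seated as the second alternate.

21

Removed: #2, #3, #4, #7, #8, #9, #10, #12, #15, #16, #17, #18, #19. (#5, #13, #20, #21 stay — for-cause denied.)
Seating in order: seats 1–6 → #1, #5, #6, #11, #13, #14; alternates → #20, #21.
So alternate 2 is #21.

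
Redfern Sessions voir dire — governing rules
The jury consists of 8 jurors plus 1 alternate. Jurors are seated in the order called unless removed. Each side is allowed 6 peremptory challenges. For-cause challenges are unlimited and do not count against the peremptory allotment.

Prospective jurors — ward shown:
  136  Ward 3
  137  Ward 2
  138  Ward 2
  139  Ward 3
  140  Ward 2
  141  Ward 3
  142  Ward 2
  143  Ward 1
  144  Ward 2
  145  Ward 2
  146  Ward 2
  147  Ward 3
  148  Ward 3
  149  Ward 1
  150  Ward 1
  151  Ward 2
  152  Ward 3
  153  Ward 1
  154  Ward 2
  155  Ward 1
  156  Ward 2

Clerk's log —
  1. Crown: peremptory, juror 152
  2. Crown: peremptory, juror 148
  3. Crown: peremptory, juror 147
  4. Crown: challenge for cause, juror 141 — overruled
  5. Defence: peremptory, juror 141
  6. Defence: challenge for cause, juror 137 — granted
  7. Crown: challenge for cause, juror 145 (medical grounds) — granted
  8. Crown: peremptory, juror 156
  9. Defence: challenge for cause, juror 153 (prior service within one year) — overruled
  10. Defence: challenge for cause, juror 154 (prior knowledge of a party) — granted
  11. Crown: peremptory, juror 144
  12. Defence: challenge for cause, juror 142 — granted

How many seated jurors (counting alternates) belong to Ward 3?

Removed: #137, #141, #142, #144, #145, #147, #148, #152, #154, #156.
Seated (9 incl. alternates): #136, #138, #139, #140, #143, #146, #149, #150, #151.
Of those, in Ward 3: #136, #139 → 2.

2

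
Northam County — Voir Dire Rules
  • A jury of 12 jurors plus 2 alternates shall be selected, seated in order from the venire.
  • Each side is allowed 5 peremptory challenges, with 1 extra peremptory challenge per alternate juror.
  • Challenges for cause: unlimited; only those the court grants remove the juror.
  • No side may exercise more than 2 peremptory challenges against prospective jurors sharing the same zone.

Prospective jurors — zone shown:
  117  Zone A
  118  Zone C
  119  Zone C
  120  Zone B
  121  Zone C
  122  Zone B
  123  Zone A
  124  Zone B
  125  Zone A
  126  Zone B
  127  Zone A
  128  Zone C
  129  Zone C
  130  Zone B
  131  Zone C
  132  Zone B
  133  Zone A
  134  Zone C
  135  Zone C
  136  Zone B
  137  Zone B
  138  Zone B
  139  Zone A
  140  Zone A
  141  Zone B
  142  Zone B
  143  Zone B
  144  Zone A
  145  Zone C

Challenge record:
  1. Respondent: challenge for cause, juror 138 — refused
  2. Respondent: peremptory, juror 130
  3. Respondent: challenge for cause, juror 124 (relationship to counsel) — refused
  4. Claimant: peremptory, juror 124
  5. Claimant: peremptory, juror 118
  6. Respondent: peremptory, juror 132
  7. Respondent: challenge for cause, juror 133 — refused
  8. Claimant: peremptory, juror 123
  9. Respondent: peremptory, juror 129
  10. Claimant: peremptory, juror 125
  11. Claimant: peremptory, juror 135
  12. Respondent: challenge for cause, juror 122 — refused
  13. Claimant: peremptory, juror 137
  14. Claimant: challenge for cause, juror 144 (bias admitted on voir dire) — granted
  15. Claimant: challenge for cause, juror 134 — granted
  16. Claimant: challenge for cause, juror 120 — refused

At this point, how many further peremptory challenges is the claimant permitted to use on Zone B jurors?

0

Claimant peremptories so far: #124, #118, #123, #125, #135, #137 — 6 of 7 used, 1 left overall.
Against Zone B: #124, #137 — 2 used; per-zone cap 2 leaves 0.
Binding limit: min(1, 0) = 0.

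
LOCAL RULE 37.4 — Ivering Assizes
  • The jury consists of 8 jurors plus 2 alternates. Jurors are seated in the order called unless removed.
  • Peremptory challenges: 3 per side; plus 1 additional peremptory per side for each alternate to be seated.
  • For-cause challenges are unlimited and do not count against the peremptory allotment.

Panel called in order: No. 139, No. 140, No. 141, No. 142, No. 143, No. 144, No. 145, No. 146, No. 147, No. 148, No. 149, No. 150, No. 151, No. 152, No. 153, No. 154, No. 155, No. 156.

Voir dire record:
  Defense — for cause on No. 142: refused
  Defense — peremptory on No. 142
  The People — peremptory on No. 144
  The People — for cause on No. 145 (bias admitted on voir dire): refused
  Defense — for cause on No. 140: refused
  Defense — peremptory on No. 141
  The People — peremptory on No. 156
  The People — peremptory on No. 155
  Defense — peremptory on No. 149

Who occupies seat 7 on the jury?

148

Removed: #141, #142, #144, #149, #155, #156. (#140, #145 stay — for-cause denied.)
Seating in order: seats 1–8 → #139, #140, #143, #145, #146, #147, #148, #150; alternates → #151, #152.
So seat 7 is #148.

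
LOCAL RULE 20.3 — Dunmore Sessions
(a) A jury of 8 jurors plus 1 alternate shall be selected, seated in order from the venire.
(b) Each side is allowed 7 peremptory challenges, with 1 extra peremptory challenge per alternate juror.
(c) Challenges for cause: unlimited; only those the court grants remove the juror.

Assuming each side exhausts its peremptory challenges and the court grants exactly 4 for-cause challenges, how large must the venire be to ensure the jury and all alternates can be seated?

29

Seats to fill: 8 + 1 alternates = 9.
Peremptories: 7 + 1×1 = 8 per side × 2 sides = 16.
For-cause removals: 4.
Minimum venire: 9 + 16 + 4 = 29.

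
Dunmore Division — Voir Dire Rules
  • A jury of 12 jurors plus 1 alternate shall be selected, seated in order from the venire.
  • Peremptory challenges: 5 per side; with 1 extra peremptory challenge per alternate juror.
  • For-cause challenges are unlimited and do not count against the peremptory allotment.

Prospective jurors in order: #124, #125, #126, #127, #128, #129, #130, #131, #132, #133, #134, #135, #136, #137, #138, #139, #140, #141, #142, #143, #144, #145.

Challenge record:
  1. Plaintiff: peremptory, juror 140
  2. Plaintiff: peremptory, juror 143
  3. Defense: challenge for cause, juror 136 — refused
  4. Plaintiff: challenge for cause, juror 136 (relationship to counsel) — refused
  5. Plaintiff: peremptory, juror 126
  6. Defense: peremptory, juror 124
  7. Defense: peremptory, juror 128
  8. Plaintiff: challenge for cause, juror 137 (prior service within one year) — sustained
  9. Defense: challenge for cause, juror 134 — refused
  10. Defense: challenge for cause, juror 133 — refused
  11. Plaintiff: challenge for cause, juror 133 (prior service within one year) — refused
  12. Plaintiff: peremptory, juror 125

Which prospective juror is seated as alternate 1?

142

Removed: #124, #125, #126, #128, #137, #140, #143. (#133, #134, #136 stay — for-cause denied.)
Seating in order: seats 1–12 → #127, #129, #130, #131, #132, #133, #134, #135, #136, #138, #139, #141; alternates → #142.
So alternate 1 is #142.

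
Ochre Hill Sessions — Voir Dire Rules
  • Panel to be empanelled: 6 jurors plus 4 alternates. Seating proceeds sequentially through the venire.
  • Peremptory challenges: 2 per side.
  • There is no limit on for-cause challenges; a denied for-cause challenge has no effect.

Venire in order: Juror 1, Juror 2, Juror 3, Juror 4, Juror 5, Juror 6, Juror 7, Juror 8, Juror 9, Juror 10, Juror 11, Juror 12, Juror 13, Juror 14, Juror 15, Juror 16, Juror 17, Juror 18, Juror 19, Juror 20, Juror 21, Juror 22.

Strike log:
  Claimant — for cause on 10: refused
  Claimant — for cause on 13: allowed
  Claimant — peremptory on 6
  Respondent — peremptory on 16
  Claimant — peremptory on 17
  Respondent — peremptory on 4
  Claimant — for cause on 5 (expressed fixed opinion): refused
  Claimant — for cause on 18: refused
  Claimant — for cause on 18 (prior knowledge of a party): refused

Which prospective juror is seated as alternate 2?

Removed: #4, #6, #13, #16, #17. (#5, #10, #18 stay — for-cause denied.)
Seating in order: seats 1–6 → #1, #2, #3, #5, #7, #8; alternates → #9, #10, #11, #12.
So alternate 2 is #10.

10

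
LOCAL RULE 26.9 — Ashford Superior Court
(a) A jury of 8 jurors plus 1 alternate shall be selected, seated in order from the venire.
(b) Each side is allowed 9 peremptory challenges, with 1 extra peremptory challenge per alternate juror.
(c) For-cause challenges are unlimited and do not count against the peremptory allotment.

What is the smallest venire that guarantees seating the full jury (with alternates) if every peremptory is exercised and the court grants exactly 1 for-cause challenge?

30

Seats to fill: 8 + 1 alternates = 9.
Peremptories: 9 + 1×1 = 10 per side × 2 sides = 20.
For-cause removals: 1.
Minimum venire: 9 + 20 + 1 = 30.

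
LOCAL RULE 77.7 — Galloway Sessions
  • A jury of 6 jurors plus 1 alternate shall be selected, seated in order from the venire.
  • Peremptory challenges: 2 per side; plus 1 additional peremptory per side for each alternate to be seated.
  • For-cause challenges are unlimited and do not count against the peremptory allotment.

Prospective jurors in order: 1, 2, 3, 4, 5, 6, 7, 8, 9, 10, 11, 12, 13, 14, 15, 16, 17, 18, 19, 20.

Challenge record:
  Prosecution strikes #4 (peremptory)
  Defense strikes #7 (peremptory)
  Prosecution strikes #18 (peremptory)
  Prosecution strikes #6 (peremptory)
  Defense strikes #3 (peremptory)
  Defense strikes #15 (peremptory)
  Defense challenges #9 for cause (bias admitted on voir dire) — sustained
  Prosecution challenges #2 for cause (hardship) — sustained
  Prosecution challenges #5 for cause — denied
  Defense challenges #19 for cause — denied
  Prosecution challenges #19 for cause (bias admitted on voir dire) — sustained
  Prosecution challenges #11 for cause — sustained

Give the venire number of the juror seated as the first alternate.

Removed: #2, #3, #4, #6, #7, #9, #11, #15, #18, #19. (#5 stays — for-cause denied.)
Seating in order: seats 1–6 → #1, #5, #8, #10, #12, #13; alternates → #14.
So alternate 1 is #14.

14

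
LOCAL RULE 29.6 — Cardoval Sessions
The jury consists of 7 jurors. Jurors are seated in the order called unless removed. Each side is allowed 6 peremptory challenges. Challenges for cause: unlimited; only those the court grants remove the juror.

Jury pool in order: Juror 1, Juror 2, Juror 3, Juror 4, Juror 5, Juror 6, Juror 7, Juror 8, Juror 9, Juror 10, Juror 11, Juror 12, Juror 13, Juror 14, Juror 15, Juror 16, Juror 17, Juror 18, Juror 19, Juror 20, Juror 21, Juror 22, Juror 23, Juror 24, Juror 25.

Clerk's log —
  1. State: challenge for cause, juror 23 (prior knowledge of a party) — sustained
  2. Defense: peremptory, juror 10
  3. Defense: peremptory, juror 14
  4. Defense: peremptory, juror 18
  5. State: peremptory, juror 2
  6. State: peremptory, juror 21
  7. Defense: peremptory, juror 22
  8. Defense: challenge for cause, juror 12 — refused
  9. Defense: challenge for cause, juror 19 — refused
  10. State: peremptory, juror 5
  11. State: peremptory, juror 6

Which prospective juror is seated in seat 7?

Removed: #2, #5, #6, #10, #14, #18, #21, #22, #23. (#12, #19 stay — for-cause denied.)
Seating in order: seats 1–7 → #1, #3, #4, #7, #8, #9, #11.
So seat 7 is #11.

11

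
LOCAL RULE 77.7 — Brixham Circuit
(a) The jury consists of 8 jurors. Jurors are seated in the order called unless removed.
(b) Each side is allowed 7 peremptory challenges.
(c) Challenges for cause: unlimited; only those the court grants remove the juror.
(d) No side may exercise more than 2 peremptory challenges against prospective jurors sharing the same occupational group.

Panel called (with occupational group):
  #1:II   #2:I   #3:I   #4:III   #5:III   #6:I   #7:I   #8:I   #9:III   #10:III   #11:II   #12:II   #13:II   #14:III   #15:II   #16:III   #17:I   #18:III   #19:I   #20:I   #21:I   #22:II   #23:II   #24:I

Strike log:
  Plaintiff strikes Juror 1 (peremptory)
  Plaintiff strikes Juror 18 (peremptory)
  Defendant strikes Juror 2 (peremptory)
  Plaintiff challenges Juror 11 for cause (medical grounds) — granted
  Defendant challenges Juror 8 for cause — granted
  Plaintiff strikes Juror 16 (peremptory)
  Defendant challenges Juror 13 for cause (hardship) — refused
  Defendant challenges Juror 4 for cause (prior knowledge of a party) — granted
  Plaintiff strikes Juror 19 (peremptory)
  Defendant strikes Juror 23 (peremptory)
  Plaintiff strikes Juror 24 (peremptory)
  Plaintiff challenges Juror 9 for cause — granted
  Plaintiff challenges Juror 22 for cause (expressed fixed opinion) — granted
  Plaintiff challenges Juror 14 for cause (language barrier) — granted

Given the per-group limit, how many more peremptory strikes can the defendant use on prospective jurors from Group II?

Defendant peremptories so far: #2, #23 — 2 of 7 used, 5 left overall.
Against Group II: #23 — 1 used; per-group cap 2 leaves 1.
Binding limit: min(5, 1) = 1.

1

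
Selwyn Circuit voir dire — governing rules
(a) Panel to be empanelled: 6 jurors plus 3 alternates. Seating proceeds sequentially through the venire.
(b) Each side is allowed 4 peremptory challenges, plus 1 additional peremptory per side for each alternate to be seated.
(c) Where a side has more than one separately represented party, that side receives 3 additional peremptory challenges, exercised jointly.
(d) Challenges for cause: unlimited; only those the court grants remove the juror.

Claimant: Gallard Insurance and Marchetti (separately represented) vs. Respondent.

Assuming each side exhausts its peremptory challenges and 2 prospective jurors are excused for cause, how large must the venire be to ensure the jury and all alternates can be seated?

28

Seats to fill: 6 + 3 alternates = 9.
Peremptories — Claimant: 4 + 1×3 + 3 = 10; Respondent: 4 + 1×3 = 7; total 17.
For-cause removals: 2.
Minimum venire: 9 + 17 + 2 = 28.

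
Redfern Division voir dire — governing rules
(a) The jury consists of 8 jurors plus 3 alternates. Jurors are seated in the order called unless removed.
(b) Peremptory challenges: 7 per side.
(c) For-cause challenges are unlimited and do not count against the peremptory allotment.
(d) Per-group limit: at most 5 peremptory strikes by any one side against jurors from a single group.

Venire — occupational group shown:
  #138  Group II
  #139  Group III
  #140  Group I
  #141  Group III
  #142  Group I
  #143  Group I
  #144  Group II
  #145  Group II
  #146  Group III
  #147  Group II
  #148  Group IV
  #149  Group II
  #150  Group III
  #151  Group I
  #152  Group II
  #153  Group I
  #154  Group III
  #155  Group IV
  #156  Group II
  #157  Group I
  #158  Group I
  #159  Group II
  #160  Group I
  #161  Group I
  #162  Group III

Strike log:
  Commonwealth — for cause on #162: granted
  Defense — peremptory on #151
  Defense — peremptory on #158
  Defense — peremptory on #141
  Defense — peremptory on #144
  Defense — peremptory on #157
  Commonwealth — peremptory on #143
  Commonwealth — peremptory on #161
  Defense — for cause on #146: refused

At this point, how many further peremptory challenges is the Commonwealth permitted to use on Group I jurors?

Commonwealth peremptories so far: #143, #161 — 2 of 7 used, 5 left overall.
Against Group I: #143, #161 — 2 used; per-group cap 5 leaves 3.
Binding limit: min(5, 3) = 3.

3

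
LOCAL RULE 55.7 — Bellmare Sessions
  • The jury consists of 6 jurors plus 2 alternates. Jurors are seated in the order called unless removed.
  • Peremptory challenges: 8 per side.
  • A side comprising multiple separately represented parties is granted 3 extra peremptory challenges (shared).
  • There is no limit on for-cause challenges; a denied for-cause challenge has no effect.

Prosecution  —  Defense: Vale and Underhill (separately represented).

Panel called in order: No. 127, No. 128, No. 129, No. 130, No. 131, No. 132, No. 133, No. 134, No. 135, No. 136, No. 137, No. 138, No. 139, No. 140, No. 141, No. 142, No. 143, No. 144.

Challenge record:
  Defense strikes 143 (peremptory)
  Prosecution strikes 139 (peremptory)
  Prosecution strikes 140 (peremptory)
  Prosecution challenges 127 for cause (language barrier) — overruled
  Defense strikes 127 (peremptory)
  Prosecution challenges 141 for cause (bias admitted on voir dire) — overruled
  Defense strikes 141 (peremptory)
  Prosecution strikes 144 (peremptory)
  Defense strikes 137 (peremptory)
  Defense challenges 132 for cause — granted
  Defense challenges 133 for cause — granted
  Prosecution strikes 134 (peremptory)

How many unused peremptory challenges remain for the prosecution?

4

Prosecution allotment: 8.
Prosecution peremptories used: #139, #140, #144, #134 — 4 (for-cause on #127, #141 don't count).
Remaining: 8 − 4 = 4.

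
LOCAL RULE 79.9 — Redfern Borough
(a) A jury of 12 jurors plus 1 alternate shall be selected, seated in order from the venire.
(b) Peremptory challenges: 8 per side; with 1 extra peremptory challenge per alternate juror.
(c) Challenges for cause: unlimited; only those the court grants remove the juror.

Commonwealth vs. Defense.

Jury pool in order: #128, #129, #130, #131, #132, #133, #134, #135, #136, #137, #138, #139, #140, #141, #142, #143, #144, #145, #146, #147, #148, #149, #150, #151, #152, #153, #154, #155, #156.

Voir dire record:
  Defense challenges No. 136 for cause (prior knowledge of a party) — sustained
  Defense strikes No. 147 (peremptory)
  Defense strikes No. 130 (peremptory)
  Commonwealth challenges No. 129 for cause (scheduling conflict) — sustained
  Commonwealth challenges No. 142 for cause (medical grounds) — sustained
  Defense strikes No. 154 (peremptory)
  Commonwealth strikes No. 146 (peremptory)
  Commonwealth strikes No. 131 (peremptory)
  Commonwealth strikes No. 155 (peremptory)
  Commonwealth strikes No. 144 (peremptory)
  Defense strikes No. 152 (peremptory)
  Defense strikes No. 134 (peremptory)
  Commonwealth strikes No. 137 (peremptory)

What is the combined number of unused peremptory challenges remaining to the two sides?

Commonwealth allotment: 8 base + 1 × 1 alternate = 9. Defense allotment: 8 base + 1 × 1 alternate = 9.
Commonwealth peremptories used: #146, #131, #155, #144, #137 — 5 (for-cause on #129, #142 don't count).
Defense peremptories used: #147, #130, #154, #152, #134 — 5 (the for-cause on #136 doesn't count).
Remaining: (9 − 5) + (9 − 5) = 8.

8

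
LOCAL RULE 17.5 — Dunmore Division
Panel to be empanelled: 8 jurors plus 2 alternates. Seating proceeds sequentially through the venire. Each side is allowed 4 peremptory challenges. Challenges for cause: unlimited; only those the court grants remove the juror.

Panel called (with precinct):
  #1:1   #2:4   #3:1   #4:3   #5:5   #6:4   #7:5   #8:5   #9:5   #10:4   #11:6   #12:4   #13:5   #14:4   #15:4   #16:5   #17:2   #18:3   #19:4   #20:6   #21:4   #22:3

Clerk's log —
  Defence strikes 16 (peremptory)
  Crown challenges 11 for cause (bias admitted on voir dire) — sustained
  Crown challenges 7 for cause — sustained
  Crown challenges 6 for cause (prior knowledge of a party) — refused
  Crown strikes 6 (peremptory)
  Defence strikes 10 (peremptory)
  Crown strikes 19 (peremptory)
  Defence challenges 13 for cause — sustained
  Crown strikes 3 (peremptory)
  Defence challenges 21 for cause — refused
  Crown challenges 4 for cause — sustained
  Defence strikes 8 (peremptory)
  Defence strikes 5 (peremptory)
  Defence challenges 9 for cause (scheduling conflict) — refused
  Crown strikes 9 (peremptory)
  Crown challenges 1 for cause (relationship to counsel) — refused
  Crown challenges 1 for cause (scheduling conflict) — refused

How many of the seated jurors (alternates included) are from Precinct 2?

Removed: #3, #4, #5, #6, #7, #8, #9, #10, #11, #13, #16, #19.
Seated (10 incl. alternates): #1, #2, #12, #14, #15, #17, #18, #20, #21, #22.
Of those, in Precinct 2: #17 → 1.

1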